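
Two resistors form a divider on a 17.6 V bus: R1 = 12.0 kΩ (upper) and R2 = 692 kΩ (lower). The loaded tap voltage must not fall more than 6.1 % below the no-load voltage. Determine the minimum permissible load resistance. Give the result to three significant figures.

R_L(min) ≈ 182 kΩ

Output resistance R_th = R1‖R2 = (12.0 × 692)/704.0 = 11.80 kΩ.
The fractional drop is R_th/(R_th + R_L); requiring this ≤ 0.0610 gives R_L ≥ R_th(1/0.0610 − 1) = 11.80 × 15.39 = 182 kΩ.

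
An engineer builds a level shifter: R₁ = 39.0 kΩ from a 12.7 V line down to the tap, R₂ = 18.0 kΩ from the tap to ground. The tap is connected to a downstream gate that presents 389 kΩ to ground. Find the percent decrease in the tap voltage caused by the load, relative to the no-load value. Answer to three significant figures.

3.07 %

The divider's output (Thévenin) resistance is R₁‖R₂ = 12.32 kΩ.
Fractional drop under load = R_th/(R_th + R_L) = 12.32 / (12.32 + 389) = 0.03069.
So the output falls by 3.07 %.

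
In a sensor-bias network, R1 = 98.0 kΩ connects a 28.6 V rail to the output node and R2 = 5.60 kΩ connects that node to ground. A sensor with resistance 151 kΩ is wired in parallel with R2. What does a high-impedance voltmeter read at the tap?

The load sits in parallel with R2: R2‖R_L = (5.60 × 151) / (5.60 + 151) = 5.400 kΩ.
V_out = 28.6 × 5.400 / (98.0 + 5.400) = 28.6 × 5.400/103.4 = 1.49 V.

V_out ≈ 1.49 V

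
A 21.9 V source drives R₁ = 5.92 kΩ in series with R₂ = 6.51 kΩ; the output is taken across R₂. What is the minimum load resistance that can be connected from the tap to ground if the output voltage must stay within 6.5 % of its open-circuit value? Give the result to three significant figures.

R_L(min) ≈ 44.6 kΩ

Output resistance R_th = R₁‖R₂ = (5.92 × 6.51)/12.43 = 3.100 kΩ.
The fractional drop is R_th/(R_th + R_L); requiring this ≤ 0.0650 gives R_L ≥ R_th(1/0.0650 − 1) = 3.100 × 14.38 = 44.6 kΩ.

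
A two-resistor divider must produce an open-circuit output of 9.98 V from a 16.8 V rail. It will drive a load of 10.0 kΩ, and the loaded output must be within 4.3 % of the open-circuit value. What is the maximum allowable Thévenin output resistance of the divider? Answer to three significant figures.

Loading drop = R_th/(R_th + R_L) ≤ 0.0430, so R_th ≤ R_L · ε/(1−ε) = 10.0 kΩ × 0.0430/0.9570 = 449 Ω.

R_th ≤ 449 Ω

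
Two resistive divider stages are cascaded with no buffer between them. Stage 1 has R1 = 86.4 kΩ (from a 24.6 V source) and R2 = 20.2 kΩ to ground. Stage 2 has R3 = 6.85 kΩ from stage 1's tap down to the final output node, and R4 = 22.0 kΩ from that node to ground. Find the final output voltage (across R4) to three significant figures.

Stage 2 presents R3+R4 = 28.85 kΩ as a load on stage 1's tap.
Stage 1's lower leg becomes R2‖(R3+R4) = 11.88 kΩ, so V_mid = 24.6 × 11.88/98.28 = 2.974 V.
Stage 2 is itself unloaded: V_out = V_mid × R4/(R3+R4) = 2.974 × 22.0/28.85 = 2.27 V.

V_out ≈ 2.27 V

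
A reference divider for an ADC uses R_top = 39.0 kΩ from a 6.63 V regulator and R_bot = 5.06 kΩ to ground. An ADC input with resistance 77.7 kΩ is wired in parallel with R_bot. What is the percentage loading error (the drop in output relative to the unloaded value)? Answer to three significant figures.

5.45 %

The divider's output (Thévenin) resistance is R_top‖R_bot = 4.479 kΩ.
Fractional drop under load = R_th/(R_th + R_L) = 4.479 / (4.479 + 77.7) = 0.05450.
So the output falls by 5.45 %.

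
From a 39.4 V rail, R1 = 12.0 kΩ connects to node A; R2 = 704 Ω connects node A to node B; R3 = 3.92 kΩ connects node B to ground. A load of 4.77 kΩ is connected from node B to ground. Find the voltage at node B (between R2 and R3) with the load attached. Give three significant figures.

V ≈ 5.71 V

At node B, R3 is in parallel with the load: R3‖R_L = 2152 Ω.
Below node A the resistance is R2 + (R3‖R_L) = 2856 Ω, so V_A = 39.4 × 2856/14860 = 7.574 V.
Then V_B = V_A × (R3‖R_L)/(R2 + R3‖R_L) = 7.574 × 2152/2856 = 5.71 V.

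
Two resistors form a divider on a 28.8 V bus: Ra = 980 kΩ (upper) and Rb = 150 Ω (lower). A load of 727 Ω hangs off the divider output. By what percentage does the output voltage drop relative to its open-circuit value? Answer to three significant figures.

17.1 %

The divider's output (Thévenin) resistance is Ra‖Rb = 150.0 Ω.
Fractional drop under load = R_th/(R_th + R_L) = 150.0 / (150.0 + 727) = 0.1710.
So the output falls by 17.1 %.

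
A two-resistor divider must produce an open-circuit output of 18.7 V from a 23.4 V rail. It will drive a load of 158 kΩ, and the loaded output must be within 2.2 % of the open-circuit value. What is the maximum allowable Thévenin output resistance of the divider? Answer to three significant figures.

R_th ≤ 3.55 kΩ

Loading drop = R_th/(R_th + R_L) ≤ 0.0220, so R_th ≤ R_L · ε/(1−ε) = 158 kΩ × 0.0220/0.9780 = 3.55 kΩ.
(Any R1, R2 with R2/(R1+R2) = 0.799 and R1‖R2 ≤ 3.55 kΩ will meet the spec.)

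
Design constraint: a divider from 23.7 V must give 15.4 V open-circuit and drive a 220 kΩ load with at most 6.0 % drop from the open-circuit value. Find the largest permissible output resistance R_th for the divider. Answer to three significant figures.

R_th ≤ 14.0 kΩ

Loading drop = R_th/(R_th + R_L) ≤ 0.0600, so R_th ≤ R_L · ε/(1−ε) = 220 kΩ × 0.0600/0.9400 = 14.0 kΩ.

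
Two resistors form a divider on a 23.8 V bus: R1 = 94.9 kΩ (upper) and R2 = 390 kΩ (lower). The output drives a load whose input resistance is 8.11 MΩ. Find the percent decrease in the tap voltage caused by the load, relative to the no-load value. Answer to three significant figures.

The divider's output (Thévenin) resistance is R1‖R2 = 76.33 kΩ.
Fractional drop under load = R_th/(R_th + R_L) = 76.33 / (76.33 + 8110) = 0.009324.
So the output falls by 0.932 %.

0.932 %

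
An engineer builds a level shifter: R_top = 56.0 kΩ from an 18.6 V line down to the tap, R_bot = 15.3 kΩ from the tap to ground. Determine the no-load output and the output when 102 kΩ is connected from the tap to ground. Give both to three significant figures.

Unloaded: 3.99 V; loaded: 3.57 V

Open-circuit: V = 18.6 × 15.3/(56.0 + 15.3) = 3.99 V.
With the load, R_bot becomes R_bot‖R_L = 13.30 kΩ, so V = 18.6 × 13.30/69.30 = 3.57 V.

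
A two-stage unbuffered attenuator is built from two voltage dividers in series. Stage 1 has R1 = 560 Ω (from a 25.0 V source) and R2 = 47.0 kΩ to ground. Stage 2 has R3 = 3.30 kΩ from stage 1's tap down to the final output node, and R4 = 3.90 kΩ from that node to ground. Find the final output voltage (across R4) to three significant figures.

Stage 2 presents R3+R4 = 7200 Ω as a load on stage 1's tap.
Stage 1's lower leg becomes R2‖(R3+R4) = 6244 Ω, so V_mid = 25.0 × 6244/6804 = 22.94 V.
Stage 2 is itself unloaded: V_out = V_mid × R4/(R3+R4) = 22.94 × 3900/7200 = 12.4 V.

V_out ≈ 12.4 V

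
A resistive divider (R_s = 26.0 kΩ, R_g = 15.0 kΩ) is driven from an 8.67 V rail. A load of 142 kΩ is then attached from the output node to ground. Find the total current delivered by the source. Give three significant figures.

R_g‖R_L = 13.57 kΩ, so the source sees R_s + R_g‖R_L = 39.57 kΩ.
I = 8.67 V / 39.57 kΩ = 0.219 mA.

I ≈ 0.219 mA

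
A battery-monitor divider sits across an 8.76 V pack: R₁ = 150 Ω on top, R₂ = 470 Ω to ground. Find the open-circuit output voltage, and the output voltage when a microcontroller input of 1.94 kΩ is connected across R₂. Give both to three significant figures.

Open-circuit: V = 8.76 × 470/(150 + 470) = 6.64 V.
With the load, R₂ becomes R₂‖R_L = 378.3 Ω, so V = 8.76 × 378.3/528.3 = 6.27 V.

Unloaded: 6.64 V; loaded: 6.27 V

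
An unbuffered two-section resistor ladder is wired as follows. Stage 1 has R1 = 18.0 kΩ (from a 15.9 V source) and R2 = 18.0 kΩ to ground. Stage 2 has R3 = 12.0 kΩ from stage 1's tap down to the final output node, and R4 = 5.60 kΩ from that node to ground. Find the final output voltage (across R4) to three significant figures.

V_out ≈ 1.67 V

Stage 2 presents R3+R4 = 17.60 kΩ as a load on stage 1's tap.
Stage 1's lower leg becomes R2‖(R3+R4) = 8.899 kΩ, so V_mid = 15.9 × 8.899/26.90 = 5.260 V.
Stage 2 is itself unloaded: V_out = V_mid × R4/(R3+R4) = 5.260 × 5.60/17.60 = 1.67 V.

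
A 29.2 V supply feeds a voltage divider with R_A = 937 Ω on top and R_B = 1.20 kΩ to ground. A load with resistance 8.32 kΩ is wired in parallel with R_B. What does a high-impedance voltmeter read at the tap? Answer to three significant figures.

The load sits in parallel with R_B: R_B‖R_L = (1200 × 8320) / (1200 + 8320) = 1049 Ω.
V_out = 29.2 × 1049 / (937 + 1049) = 29.2 × 1049/1986 = 15.4 V.
(Unloaded it would have been 16.4 V.)

V_out ≈ 15.4 V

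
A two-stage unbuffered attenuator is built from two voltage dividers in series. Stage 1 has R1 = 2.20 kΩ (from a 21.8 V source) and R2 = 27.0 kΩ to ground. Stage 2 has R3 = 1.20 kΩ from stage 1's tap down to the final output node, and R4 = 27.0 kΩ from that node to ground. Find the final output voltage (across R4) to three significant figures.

Stage 2 presents R3+R4 = 28.20 kΩ as a load on stage 1's tap.
Stage 1's lower leg becomes R2‖(R3+R4) = 13.79 kΩ, so V_mid = 21.8 × 13.79/15.99 = 18.80 V.
Stage 2 is itself unloaded: V_out = V_mid × R4/(R3+R4) = 18.80 × 27.0/28.20 = 18.0 V.

V_out ≈ 18.0 V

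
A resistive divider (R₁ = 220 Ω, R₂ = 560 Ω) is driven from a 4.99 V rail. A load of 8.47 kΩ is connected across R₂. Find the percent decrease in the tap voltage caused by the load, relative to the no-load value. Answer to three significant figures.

The divider's output (Thévenin) resistance is R₁‖R₂ = 157.9 Ω.
Fractional drop under load = R_th/(R_th + R_L) = 157.9 / (157.9 + 8470) = 0.01831.
So the output falls by 1.83 %.

1.83 %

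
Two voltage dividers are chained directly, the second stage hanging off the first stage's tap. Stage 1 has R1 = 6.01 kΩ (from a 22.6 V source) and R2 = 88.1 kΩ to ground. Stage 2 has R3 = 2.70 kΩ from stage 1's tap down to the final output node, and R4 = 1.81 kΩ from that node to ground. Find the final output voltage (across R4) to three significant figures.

V_out ≈ 3.78 V

Stage 2 presents R3+R4 = 4.510 kΩ as a load on stage 1's tap.
Stage 1's lower leg becomes R2‖(R3+R4) = 4.290 kΩ, so V_mid = 22.6 × 4.290/10.30 = 9.413 V.
Stage 2 is itself unloaded: V_out = V_mid × R4/(R3+R4) = 9.413 × 1.81/4.510 = 3.78 V.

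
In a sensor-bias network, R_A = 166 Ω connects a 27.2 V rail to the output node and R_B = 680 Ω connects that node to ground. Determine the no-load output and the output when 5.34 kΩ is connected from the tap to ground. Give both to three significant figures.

Unloaded: 21.9 V; loaded: 21.3 V

Open-circuit: V = 27.2 × 680/(166 + 680) = 21.9 V.
With the load, R_B becomes R_B‖R_L = 603.2 Ω, so V = 27.2 × 603.2/769.2 = 21.3 V.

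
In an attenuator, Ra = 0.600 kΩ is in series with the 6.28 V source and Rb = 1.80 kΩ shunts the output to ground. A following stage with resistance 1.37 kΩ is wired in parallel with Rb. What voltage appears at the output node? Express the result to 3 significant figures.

V_out ≈ 3.55 V

The load sits in parallel with Rb: Rb‖R_L = (1800 × 1370) / (1800 + 1370) = 777.9 Ω.
V_out = 6.28 × 777.9 / (600 + 777.9) = 6.28 × 777.9/1378 = 3.55 V.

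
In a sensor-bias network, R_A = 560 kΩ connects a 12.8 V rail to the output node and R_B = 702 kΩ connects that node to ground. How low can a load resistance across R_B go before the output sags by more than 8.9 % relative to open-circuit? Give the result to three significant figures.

R_L(min) ≈ 3.19 MΩ

Output resistance R_th = R_A‖R_B = (560 × 702)/1262 = 311.5 kΩ.
The fractional drop is R_th/(R_th + R_L); requiring this ≤ 0.0890 gives R_L ≥ R_th(1/0.0890 − 1) = 311.5 × 10.24 = 3.19 MΩ.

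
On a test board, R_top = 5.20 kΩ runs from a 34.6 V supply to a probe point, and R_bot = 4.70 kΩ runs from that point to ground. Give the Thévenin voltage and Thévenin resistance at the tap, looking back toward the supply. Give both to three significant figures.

V_th = 16.4 V, R_th = 2.47 kΩ

V_th is the open-circuit tap voltage: 34.6 × 4.70/(5.20 + 4.70) = 16.4 V.
With the supply zeroed, R_top and R_bot appear in parallel from the tap: R_th = R_top‖R_bot = (5.20 × 4.70)/9.900 = 2.47 kΩ.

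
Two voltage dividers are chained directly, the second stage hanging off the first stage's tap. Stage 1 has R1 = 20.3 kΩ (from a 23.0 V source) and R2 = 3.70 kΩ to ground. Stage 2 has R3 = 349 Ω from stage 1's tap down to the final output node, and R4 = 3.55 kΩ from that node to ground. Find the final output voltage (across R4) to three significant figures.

V_out ≈ 1.79 V

Stage 2 presents R3+R4 = 3899 Ω as a load on stage 1's tap.
Stage 1's lower leg becomes R2‖(R3+R4) = 1898 Ω, so V_mid = 23.0 × 1898/22200 = 1.967 V.
Stage 2 is itself unloaded: V_out = V_mid × R4/(R3+R4) = 1.967 × 3550/3899 = 1.79 V.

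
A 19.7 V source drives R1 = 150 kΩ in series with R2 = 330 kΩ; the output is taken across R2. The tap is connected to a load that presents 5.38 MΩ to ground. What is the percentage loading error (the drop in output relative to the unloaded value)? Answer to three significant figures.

The divider's output (Thévenin) resistance is R1‖R2 = 103.1 kΩ.
Fractional drop under load = R_th/(R_th + R_L) = 103.1 / (103.1 + 5380) = 0.01881.
So the output falls by 1.88 %.

1.88 %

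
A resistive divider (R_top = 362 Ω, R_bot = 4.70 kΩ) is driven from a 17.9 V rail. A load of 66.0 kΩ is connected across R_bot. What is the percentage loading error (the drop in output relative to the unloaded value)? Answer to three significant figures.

0.507 %

The divider's output (Thévenin) resistance is R_top‖R_bot = 336.1 Ω.
Fractional drop under load = R_th/(R_th + R_L) = 336.1 / (336.1 + 66000) = 0.005067.
So the output falls by 0.507 %.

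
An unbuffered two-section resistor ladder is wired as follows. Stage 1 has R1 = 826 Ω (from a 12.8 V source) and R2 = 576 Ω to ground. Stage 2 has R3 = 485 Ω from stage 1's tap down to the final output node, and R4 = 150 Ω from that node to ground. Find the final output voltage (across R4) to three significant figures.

V_out ≈ 0.810 V

Stage 2 presents R3+R4 = 635.0 Ω as a load on stage 1's tap.
Stage 1's lower leg becomes R2‖(R3+R4) = 302.0 Ω, so V_mid = 12.8 × 302.0/1128 = 3.427 V.
Stage 2 is itself unloaded: V_out = V_mid × R4/(R3+R4) = 3.427 × 150/635.0 = 0.810 V.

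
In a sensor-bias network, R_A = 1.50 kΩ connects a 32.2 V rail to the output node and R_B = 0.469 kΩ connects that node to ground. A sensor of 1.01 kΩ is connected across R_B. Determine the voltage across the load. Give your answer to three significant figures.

The load sits in parallel with R_B: R_B‖R_L = (469 × 1010) / (469 + 1010) = 320.3 Ω.
V_out = 32.2 × 320.3 / (1500 + 320.3) = 32.2 × 320.3/1820 = 5.67 V.

V_out ≈ 5.67 V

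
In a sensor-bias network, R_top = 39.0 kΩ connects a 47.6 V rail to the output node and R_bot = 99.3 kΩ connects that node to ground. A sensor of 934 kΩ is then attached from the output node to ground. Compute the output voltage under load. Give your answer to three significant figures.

The load sits in parallel with R_bot: R_bot‖R_L = (99.3 × 934) / (99.3 + 934) = 89.76 kΩ.
V_out = 47.6 × 89.76 / (39.0 + 89.76) = 47.6 × 89.76/128.8 = 33.2 V.

V_out ≈ 33.2 V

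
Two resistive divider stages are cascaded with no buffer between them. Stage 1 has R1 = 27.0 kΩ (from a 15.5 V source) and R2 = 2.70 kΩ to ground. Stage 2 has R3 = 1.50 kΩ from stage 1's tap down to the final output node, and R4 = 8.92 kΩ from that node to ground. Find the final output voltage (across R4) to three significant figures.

V_out ≈ 0.976 V

Stage 2 presents R3+R4 = 10.42 kΩ as a load on stage 1's tap.
Stage 1's lower leg becomes R2‖(R3+R4) = 2.144 kΩ, so V_mid = 15.5 × 2.144/29.14 = 1.140 V.
Stage 2 is itself unloaded: V_out = V_mid × R4/(R3+R4) = 1.140 × 8.92/10.42 = 0.976 V.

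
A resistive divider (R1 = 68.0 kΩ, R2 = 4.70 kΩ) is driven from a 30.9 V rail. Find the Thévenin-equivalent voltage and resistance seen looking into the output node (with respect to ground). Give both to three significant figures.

V_th is the open-circuit tap voltage: 30.9 × 4.70/(68.0 + 4.70) = 2.00 V.
With the supply zeroed, R1 and R2 appear in parallel from the tap: R_th = R1‖R2 = (68.0 × 4.70)/72.70 = 4.40 kΩ.

V_th = 2.00 V, R_th = 4.40 kΩ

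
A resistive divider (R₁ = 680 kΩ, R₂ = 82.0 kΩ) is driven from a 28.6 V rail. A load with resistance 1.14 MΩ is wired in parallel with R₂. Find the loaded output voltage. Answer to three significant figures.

The load sits in parallel with R₂: R₂‖R_L = (82.0 × 1140) / (82.0 + 1140) = 76.50 kΩ.
V_out = 28.6 × 76.50 / (680 + 76.50) = 28.6 × 76.50/756.5 = 2.89 V.

V_out ≈ 2.89 V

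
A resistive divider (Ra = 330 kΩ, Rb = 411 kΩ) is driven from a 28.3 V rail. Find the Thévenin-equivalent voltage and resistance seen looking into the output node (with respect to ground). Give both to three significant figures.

V_th is the open-circuit tap voltage: 28.3 × 411/(330 + 411) = 15.7 V.
With the supply zeroed, Ra and Rb appear in parallel from the tap: R_th = Ra‖Rb = (330 × 411)/741.0 = 183 kΩ.

V_th = 15.7 V, R_th = 183 kΩ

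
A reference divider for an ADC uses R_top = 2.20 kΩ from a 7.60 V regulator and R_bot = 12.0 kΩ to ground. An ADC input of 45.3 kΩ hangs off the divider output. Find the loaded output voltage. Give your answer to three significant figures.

The load sits in parallel with R_bot: R_bot‖R_L = (12.0 × 45.3) / (12.0 + 45.3) = 9.487 kΩ.
V_out = 7.60 × 9.487 / (2.20 + 9.487) = 7.60 × 9.487/11.69 = 6.17 V.
(Unloaded it would have been 6.42 V.)

V_out ≈ 6.17 V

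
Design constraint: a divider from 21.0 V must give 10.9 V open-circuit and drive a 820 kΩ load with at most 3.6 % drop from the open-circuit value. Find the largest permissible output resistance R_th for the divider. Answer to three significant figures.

Loading drop = R_th/(R_th + R_L) ≤ 0.0360, so R_th ≤ R_L · ε/(1−ε) = 820 kΩ × 0.0360/0.9640 = 30.6 kΩ.

R_th ≤ 30.6 kΩ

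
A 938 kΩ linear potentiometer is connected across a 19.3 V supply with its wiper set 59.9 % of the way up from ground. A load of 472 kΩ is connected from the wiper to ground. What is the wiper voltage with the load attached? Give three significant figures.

The wiper splits the pot into (1−α)R = 376.1 kΩ above and αR = 561.9 kΩ below.
Lower section ‖ load = 256.5 kΩ.
V_wiper = 19.3 × 256.5/(376.1 + 256.5) = 7.83 V.

V ≈ 7.83 V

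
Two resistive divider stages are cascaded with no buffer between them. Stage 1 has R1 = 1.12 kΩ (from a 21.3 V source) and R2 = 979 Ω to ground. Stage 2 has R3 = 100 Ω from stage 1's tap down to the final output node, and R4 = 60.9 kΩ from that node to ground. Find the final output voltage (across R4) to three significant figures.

V_out ≈ 9.83 V

Stage 2 presents R3+R4 = 61000 Ω as a load on stage 1's tap.
Stage 1's lower leg becomes R2‖(R3+R4) = 963.5 Ω, so V_mid = 21.3 × 963.5/2084 = 9.850 V.
Stage 2 is itself unloaded: V_out = V_mid × R4/(R3+R4) = 9.850 × 60900/61000 = 9.83 V.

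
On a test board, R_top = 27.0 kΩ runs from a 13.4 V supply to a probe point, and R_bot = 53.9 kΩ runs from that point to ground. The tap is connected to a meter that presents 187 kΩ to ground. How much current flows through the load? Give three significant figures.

I_L ≈ 0.0436 mA

R_bot‖R_L = 41.84 kΩ; V_out = 13.4 × 41.84/68.84 = 8.144 V.
I_L = V_out / R_L = 8.144 / 187 kΩ = 0.0436 mA.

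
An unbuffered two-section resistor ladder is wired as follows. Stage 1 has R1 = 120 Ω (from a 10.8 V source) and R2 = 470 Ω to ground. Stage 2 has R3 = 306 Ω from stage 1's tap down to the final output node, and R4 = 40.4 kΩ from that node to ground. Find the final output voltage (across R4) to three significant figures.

Stage 2 presents R3+R4 = 40710 Ω as a load on stage 1's tap.
Stage 1's lower leg becomes R2‖(R3+R4) = 464.6 Ω, so V_mid = 10.8 × 464.6/584.6 = 8.583 V.
Stage 2 is itself unloaded: V_out = V_mid × R4/(R3+R4) = 8.583 × 40400/40710 = 8.52 V.

V_out ≈ 8.52 V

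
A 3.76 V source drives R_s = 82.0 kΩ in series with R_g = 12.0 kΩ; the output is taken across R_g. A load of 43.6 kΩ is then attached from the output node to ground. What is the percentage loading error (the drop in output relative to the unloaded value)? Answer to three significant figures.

19.4 %

Unloaded V = 3.76 × 12.0/94.00 = 0.4800 V.
Loaded: R_g‖R_L = 9.410 kΩ, giving V = 3.76 × 9.410/91.41 = 0.3871 V.
Drop = (0.4800 − 0.3871) / 0.4800 = 19.4 %.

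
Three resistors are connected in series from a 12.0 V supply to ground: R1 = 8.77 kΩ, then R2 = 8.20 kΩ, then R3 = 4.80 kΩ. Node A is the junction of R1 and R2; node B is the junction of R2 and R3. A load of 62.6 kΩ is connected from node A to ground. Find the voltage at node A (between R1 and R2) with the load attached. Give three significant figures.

Below node A the series string R2+R3 = 13.00 kΩ sits in parallel with the 62.6 kΩ load: 10.76 kΩ.
V_A = 12.0 × 10.76/(8.77 + 10.76) = 6.61 V.

V ≈ 6.61 V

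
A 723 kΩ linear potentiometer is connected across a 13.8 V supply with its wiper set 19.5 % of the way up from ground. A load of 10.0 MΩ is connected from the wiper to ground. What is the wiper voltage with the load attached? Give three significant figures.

The wiper splits the pot into (1−α)R = 582.0 kΩ above and αR = 141.0 kΩ below.
Lower section ‖ load = 139.0 kΩ.
V_wiper = 13.8 × 139.0/(582.0 + 139.0) = 2.66 V.

V ≈ 2.66 V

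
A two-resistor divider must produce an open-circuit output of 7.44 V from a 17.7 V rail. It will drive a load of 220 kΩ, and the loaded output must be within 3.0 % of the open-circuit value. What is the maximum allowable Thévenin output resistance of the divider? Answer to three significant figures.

R_th ≤ 6.80 kΩ

Loading drop = R_th/(R_th + R_L) ≤ 0.0300, so R_th ≤ R_L · ε/(1−ε) = 220 kΩ × 0.0300/0.9700 = 6.80 kΩ.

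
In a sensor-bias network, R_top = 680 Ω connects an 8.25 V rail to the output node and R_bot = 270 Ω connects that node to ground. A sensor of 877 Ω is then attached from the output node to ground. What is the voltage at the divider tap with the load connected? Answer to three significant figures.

V_out ≈ 1.92 V

The load sits in parallel with R_bot: R_bot‖R_L = (270 × 877) / (270 + 877) = 206.4 Ω.
V_out = 8.25 × 206.4 / (680 + 206.4) = 8.25 × 206.4/886.4 = 1.92 V.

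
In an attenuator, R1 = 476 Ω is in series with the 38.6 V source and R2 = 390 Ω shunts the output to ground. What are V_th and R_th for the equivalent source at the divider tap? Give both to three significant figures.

V_th is the open-circuit tap voltage: 38.6 × 390/(476 + 390) = 17.4 V.
With the supply zeroed, R1 and R2 appear in parallel from the tap: R_th = R1‖R2 = (476 × 390)/866.0 = 214 Ω.

V_th = 17.4 V, R_th = 214 Ω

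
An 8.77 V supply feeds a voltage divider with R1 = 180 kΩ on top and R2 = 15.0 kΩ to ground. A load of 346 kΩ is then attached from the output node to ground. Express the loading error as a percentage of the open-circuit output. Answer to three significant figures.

3.85 %

The divider's output (Thévenin) resistance is R1‖R2 = 13.85 kΩ.
Fractional drop under load = R_th/(R_th + R_L) = 13.85 / (13.85 + 346) = 0.03848.
So the output falls by 3.85 %.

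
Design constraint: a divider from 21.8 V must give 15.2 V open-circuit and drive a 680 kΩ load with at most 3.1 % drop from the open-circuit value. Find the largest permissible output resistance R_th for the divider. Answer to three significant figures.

R_th ≤ 21.8 kΩ

Loading drop = R_th/(R_th + R_L) ≤ 0.0310, so R_th ≤ R_L · ε/(1−ε) = 680 kΩ × 0.0310/0.9690 = 21.8 kΩ.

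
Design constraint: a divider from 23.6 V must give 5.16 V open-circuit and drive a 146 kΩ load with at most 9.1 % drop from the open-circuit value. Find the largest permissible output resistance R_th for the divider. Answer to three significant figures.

R_th ≤ 14.6 kΩ

Loading drop = R_th/(R_th + R_L) ≤ 0.0910, so R_th ≤ R_L · ε/(1−ε) = 146 kΩ × 0.0910/0.9090 = 14.6 kΩ.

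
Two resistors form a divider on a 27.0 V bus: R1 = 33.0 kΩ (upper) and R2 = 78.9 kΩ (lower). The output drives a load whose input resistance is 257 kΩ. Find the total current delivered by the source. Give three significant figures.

I ≈ 0.289 mA

R2‖R_L = 60.37 kΩ, so the source sees R1 + R2‖R_L = 93.37 kΩ.
I = 27.0 V / 93.37 kΩ = 0.289 mA.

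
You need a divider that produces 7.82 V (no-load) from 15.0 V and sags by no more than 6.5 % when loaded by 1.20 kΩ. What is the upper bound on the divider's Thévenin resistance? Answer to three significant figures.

R_th ≤ 83.4 Ω

Loading drop = R_th/(R_th + R_L) ≤ 0.0650, so R_th ≤ R_L · ε/(1−ε) = 1.20 kΩ × 0.0650/0.9350 = 83.4 Ω.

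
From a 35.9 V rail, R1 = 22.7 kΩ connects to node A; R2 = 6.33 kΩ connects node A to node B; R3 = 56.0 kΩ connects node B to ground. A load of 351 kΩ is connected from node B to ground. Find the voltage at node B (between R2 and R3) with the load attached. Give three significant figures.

At node B, R3 is in parallel with the load: R3‖R_L = 48.29 kΩ.
Below node A the resistance is R2 + (R3‖R_L) = 54.62 kΩ, so V_A = 35.9 × 54.62/77.32 = 25.36 V.
Then V_B = V_A × (R3‖R_L)/(R2 + R3‖R_L) = 25.36 × 48.29/54.62 = 22.4 V.

V ≈ 22.4 V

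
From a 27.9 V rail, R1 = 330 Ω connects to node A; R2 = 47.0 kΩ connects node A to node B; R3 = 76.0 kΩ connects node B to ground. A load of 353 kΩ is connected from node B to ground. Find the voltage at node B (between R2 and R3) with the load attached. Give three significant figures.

At node B, R3 is in parallel with the load: R3‖R_L = 62540 Ω.
Below node A the resistance is R2 + (R3‖R_L) = 109500 Ω, so V_A = 27.9 × 109500/109900 = 27.82 V.
Then V_B = V_A × (R3‖R_L)/(R2 + R3‖R_L) = 27.82 × 62540/109500 = 15.9 V.

V ≈ 15.9 V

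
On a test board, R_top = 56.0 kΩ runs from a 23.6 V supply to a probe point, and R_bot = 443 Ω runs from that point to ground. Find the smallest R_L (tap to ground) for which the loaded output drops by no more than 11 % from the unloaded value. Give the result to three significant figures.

R_L(min) ≈ 3.56 kΩ

Output resistance R_th = R_top‖R_bot = (56000 × 443)/56440 = 439.5 Ω.
The fractional drop is R_th/(R_th + R_L); requiring this ≤ 0.110 gives R_L ≥ R_th(1/0.110 − 1) = 439.5 × 8.091 = 3.56 kΩ.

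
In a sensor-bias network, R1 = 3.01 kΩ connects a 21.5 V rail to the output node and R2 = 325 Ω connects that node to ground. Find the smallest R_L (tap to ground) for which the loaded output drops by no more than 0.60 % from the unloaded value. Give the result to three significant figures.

Output resistance R_th = R1‖R2 = (3010 × 325)/3335 = 293.3 Ω.
The fractional drop is R_th/(R_th + R_L); requiring this ≤ 0.00600 gives R_L ≥ R_th(1/0.00600 − 1) = 293.3 × 165.7 = 48.6 kΩ.

R_L(min) ≈ 48.6 kΩ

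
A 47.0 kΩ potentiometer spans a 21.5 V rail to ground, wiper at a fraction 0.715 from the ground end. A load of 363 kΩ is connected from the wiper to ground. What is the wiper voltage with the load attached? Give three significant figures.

V ≈ 15.0 V

The wiper splits the pot into (1−α)R = 13.40 kΩ above and αR = 33.60 kΩ below.
Lower section ‖ load = 30.76 kΩ.
V_wiper = 21.5 × 30.76/(13.40 + 30.76) = 15.0 V.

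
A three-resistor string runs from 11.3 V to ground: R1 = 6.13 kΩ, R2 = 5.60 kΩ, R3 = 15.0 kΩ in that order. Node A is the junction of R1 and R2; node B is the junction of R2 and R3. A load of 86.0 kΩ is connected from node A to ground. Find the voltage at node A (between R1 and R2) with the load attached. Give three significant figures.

V ≈ 8.26 V

Below node A the series string R2+R3 = 20.60 kΩ sits in parallel with the 86.0 kΩ load: 16.62 kΩ.
V_A = 11.3 × 16.62/(6.13 + 16.62) = 8.26 V.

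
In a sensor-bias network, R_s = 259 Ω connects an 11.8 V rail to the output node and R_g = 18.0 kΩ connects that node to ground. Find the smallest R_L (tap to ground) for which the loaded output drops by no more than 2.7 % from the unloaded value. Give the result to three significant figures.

R_L(min) ≈ 9.20 kΩ

Output resistance R_th = R_s‖R_g = (259 × 18000)/18260 = 255.3 Ω.
The fractional drop is R_th/(R_th + R_L); requiring this ≤ 0.0270 gives R_L ≥ R_th(1/0.0270 − 1) = 255.3 × 36.04 = 9.20 kΩ.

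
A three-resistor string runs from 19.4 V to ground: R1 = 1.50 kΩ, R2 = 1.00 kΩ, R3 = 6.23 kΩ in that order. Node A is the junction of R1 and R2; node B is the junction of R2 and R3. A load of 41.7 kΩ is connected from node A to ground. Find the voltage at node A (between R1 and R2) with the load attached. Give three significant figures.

V ≈ 15.6 V

Below node A the series string R2+R3 = 7.230 kΩ sits in parallel with the 41.7 kΩ load: 6.162 kΩ.
V_A = 19.4 × 6.162/(1.50 + 6.162) = 15.6 V.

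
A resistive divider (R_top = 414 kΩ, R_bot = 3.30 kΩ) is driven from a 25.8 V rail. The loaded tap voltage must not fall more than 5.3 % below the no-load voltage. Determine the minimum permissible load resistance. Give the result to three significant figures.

Output resistance R_th = R_top‖R_bot = (414 × 3.30)/417.3 = 3.274 kΩ.
The fractional drop is R_th/(R_th + R_L); requiring this ≤ 0.0530 gives R_L ≥ R_th(1/0.0530 − 1) = 3.274 × 17.87 = 58.5 kΩ.

R_L(min) ≈ 58.5 kΩ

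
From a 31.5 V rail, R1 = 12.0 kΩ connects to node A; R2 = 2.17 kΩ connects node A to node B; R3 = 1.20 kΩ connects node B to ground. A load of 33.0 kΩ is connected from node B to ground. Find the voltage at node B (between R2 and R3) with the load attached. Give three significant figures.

At node B, R3 is in parallel with the load: R3‖R_L = 1.158 kΩ.
Below node A the resistance is R2 + (R3‖R_L) = 3.328 kΩ, so V_A = 31.5 × 3.328/15.33 = 6.839 V.
Then V_B = V_A × (R3‖R_L)/(R2 + R3‖R_L) = 6.839 × 1.158/3.328 = 2.38 V.

V ≈ 2.38 V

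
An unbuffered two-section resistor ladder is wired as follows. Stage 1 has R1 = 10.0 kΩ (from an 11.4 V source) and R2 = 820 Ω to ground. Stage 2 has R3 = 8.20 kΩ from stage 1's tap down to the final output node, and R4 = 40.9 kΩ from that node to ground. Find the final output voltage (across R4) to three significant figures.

V_out ≈ 0.709 V

Stage 2 presents R3+R4 = 49100 Ω as a load on stage 1's tap.
Stage 1's lower leg becomes R2‖(R3+R4) = 806.5 Ω, so V_mid = 11.4 × 806.5/10810 = 0.8508 V.
Stage 2 is itself unloaded: V_out = V_mid × R4/(R3+R4) = 0.8508 × 40900/49100 = 0.709 V.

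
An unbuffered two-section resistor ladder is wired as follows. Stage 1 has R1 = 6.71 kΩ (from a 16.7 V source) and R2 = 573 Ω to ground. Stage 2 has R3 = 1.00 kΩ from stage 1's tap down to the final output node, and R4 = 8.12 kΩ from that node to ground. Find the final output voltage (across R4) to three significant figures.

V_out ≈ 1.11 V

Stage 2 presents R3+R4 = 9120 Ω as a load on stage 1's tap.
Stage 1's lower leg becomes R2‖(R3+R4) = 539.1 Ω, so V_mid = 16.7 × 539.1/7249 = 1.242 V.
Stage 2 is itself unloaded: V_out = V_mid × R4/(R3+R4) = 1.242 × 8120/9120 = 1.11 V.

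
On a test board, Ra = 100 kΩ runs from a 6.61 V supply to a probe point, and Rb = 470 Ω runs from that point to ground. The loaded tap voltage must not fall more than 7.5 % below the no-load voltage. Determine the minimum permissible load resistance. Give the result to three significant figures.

R_L(min) ≈ 5.77 kΩ

Output resistance R_th = Ra‖Rb = (100000 × 470)/100500 = 467.8 Ω.
The fractional drop is R_th/(R_th + R_L); requiring this ≤ 0.0750 gives R_L ≥ R_th(1/0.0750 − 1) = 467.8 × 12.33 = 5.77 kΩ.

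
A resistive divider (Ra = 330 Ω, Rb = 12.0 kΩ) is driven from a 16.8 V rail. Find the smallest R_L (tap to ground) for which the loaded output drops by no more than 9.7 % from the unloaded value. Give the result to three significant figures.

R_L(min) ≈ 2.99 kΩ

Output resistance R_th = Ra‖Rb = (330 × 12000)/12330 = 321.2 Ω.
The fractional drop is R_th/(R_th + R_L); requiring this ≤ 0.0970 gives R_L ≥ R_th(1/0.0970 − 1) = 321.2 × 9.309 = 2.99 kΩ.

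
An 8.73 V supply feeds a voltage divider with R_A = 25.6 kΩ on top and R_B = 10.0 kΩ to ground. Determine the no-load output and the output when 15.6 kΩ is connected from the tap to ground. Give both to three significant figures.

Unloaded: 2.45 V; loaded: 1.68 V

Open-circuit: V = 8.73 × 10.0/(25.6 + 10.0) = 2.45 V.
With the load, R_B becomes R_B‖R_L = 6.094 kΩ, so V = 8.73 × 6.094/31.69 = 1.68 V.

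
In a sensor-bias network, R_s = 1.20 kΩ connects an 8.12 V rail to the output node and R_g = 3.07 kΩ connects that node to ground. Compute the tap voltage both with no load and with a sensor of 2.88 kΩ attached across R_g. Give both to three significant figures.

Unloaded: 5.84 V; loaded: 4.49 V

Open-circuit: V = 8.12 × 3.07/(1.20 + 3.07) = 5.84 V.
With the load, R_g becomes R_g‖R_L = 1.486 kΩ, so V = 8.12 × 1.486/2.686 = 4.49 V.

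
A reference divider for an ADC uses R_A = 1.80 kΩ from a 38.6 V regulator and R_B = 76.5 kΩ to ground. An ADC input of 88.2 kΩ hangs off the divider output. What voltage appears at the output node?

V_out ≈ 37.0 V

The load sits in parallel with R_B: R_B‖R_L = (76.5 × 88.2) / (76.5 + 88.2) = 40.97 kΩ.
V_out = 38.6 × 40.97 / (1.80 + 40.97) = 38.6 × 40.97/42.77 = 37.0 V.
(Unloaded it would have been 37.7 V.)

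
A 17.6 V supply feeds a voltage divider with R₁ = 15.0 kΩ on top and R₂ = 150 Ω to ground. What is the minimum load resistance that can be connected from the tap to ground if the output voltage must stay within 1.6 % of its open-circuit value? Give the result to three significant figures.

R_L(min) ≈ 9.13 kΩ

Output resistance R_th = R₁‖R₂ = (15000 × 150)/15150 = 148.5 Ω.
The fractional drop is R_th/(R_th + R_L); requiring this ≤ 0.0160 gives R_L ≥ R_th(1/0.0160 − 1) = 148.5 × 61.50 = 9.13 kΩ.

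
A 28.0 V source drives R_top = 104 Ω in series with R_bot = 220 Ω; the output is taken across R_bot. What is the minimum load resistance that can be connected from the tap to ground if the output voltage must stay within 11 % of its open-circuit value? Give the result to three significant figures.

R_L(min) ≈ 571 Ω

Output resistance R_th = R_top‖R_bot = (104 × 220)/324.0 = 70.62 Ω.
The fractional drop is R_th/(R_th + R_L); requiring this ≤ 0.110 gives R_L ≥ R_th(1/0.110 − 1) = 70.62 × 8.091 = 571 Ω.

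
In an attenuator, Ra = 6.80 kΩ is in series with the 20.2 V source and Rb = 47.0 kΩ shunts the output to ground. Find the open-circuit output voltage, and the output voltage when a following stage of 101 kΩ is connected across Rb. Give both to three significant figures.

Unloaded: 17.6 V; loaded: 16.7 V

Open-circuit: V = 20.2 × 47.0/(6.80 + 47.0) = 17.6 V.
With the load, Rb becomes Rb‖R_L = 32.07 kΩ, so V = 20.2 × 32.07/38.87 = 16.7 V.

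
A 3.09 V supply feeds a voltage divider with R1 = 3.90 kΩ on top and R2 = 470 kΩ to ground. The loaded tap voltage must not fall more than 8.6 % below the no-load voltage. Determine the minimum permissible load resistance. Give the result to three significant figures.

R_L(min) ≈ 41.1 kΩ

Output resistance R_th = R1‖R2 = (3.90 × 470)/473.9 = 3.868 kΩ.
The fractional drop is R_th/(R_th + R_L); requiring this ≤ 0.0860 gives R_L ≥ R_th(1/0.0860 − 1) = 3.868 × 10.63 = 41.1 kΩ.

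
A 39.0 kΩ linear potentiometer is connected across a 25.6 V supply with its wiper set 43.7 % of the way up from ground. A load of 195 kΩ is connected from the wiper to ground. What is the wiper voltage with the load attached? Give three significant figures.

The wiper splits the pot into (1−α)R = 21.96 kΩ above and αR = 17.04 kΩ below.
Lower section ‖ load = 15.67 kΩ.
V_wiper = 25.6 × 15.67/(21.96 + 15.67) = 10.7 V.

V ≈ 10.7 V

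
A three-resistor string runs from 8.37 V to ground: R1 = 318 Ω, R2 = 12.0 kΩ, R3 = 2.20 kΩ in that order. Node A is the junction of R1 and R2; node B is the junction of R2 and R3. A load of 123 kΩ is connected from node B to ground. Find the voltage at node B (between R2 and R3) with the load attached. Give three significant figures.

At node B, R3 is in parallel with the load: R3‖R_L = 2161 Ω.
Below node A the resistance is R2 + (R3‖R_L) = 14160 Ω, so V_A = 8.37 × 14160/14480 = 8.186 V.
Then V_B = V_A × (R3‖R_L)/(R2 + R3‖R_L) = 8.186 × 2161/14160 = 1.25 V.

V ≈ 1.25 V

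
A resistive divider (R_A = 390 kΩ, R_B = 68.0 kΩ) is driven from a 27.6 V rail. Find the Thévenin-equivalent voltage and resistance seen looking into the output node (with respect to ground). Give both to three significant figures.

V_th is the open-circuit tap voltage: 27.6 × 68.0/(390 + 68.0) = 4.10 V.
With the supply zeroed, R_A and R_B appear in parallel from the tap: R_th = R_A‖R_B = (390 × 68.0)/458.0 = 57.9 kΩ.

V_th = 4.10 V, R_th = 57.9 kΩ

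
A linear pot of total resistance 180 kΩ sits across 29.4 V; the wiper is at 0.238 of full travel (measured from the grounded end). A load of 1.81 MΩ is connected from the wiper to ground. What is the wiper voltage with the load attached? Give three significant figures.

V ≈ 6.87 V

The wiper splits the pot into (1−α)R = 137.2 kΩ above and αR = 42.84 kΩ below.
Lower section ‖ load = 41.85 kΩ.
V_wiper = 29.4 × 41.85/(137.2 + 41.85) = 6.87 V.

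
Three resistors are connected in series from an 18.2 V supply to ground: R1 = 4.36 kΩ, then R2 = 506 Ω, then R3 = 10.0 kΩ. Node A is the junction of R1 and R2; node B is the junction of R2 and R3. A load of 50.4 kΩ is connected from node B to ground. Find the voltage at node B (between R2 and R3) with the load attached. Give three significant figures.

V ≈ 11.5 V

At node B, R3 is in parallel with the load: R3‖R_L = 8344 Ω.
Below node A the resistance is R2 + (R3‖R_L) = 8850 Ω, so V_A = 18.2 × 8850/13210 = 12.19 V.
Then V_B = V_A × (R3‖R_L)/(R2 + R3‖R_L) = 12.19 × 8344/8850 = 11.5 V.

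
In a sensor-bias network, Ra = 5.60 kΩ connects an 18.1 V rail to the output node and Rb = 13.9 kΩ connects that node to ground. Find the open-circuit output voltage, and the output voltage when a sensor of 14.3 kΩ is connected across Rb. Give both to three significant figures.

Open-circuit: V = 18.1 × 13.9/(5.60 + 13.9) = 12.9 V.
With the load, Rb becomes Rb‖R_L = 7.049 kΩ, so V = 18.1 × 7.049/12.65 = 10.1 V.

Unloaded: 12.9 V; loaded: 10.1 V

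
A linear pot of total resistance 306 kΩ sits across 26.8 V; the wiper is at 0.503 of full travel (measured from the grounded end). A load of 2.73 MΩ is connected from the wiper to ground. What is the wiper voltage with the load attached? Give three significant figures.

The wiper splits the pot into (1−α)R = 152.1 kΩ above and αR = 153.9 kΩ below.
Lower section ‖ load = 145.7 kΩ.
V_wiper = 26.8 × 145.7/(152.1 + 145.7) = 13.1 V.

V ≈ 13.1 V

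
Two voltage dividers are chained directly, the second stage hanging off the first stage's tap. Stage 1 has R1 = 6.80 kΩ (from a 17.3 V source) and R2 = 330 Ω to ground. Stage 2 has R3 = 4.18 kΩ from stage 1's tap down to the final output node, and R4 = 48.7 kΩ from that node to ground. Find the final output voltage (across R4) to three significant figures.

Stage 2 presents R3+R4 = 52880 Ω as a load on stage 1's tap.
Stage 1's lower leg becomes R2‖(R3+R4) = 328.0 Ω, so V_mid = 17.3 × 328.0/7128 = 0.7960 V.
Stage 2 is itself unloaded: V_out = V_mid × R4/(R3+R4) = 0.7960 × 48700/52880 = 0.733 V.

V_out ≈ 0.733 V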